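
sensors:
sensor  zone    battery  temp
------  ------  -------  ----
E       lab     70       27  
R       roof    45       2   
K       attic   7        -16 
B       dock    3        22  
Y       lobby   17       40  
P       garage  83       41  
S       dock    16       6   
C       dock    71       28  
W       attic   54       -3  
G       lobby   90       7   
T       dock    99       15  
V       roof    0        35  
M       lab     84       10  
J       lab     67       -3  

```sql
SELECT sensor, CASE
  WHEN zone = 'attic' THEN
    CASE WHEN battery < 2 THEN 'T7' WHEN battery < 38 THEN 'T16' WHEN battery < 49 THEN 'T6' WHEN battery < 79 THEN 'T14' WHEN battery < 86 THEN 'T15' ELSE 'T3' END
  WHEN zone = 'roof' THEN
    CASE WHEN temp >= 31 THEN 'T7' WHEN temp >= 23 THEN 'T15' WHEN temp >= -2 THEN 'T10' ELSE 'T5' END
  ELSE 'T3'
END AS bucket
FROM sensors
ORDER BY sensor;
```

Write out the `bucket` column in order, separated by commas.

T3, T3, T3, T3, T3, T16, T3, T3, T10, T3, T3, T7, T14, T3

sensor=B: zone='dock' → outer ELSE → T3
sensor=C: zone='dock' → outer ELSE → T3
sensor=E: zone='lab' → outer ELSE → T3
sensor=G: zone='lobby' → outer ELSE → T3
sensor=J: zone='lab' → outer ELSE → T3
sensor=K: zone='attic' → inner[battery < 38] → T16
sensor=M: zone='lab' → outer ELSE → T3
sensor=P: zone='garage' → outer ELSE → T3
sensor=R: zone='roof' → inner[temp >= -2] → T10
sensor=S: zone='dock' → outer ELSE → T3
sensor=T: zone='dock' → outer ELSE → T3
sensor=V: zone='roof' → inner[temp >= 31] → T7
sensor=W: zone='attic' → inner[battery < 79] → T14
sensor=Y: zone='lobby' → outer ELSE → T3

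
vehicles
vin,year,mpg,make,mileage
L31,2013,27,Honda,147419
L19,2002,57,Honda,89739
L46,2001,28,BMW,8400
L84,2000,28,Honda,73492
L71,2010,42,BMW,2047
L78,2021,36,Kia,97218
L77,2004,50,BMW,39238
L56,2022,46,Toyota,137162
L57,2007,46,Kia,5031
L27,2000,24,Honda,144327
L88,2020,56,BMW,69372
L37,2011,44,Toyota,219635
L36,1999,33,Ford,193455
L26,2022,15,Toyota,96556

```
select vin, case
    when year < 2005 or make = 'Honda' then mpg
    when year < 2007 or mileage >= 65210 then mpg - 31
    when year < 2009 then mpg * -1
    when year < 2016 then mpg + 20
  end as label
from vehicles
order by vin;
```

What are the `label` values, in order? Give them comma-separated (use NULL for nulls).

vin=L19: year < 2005 or make = 'Honda' → 57
vin=L26: year < 2007 or mileage >= 65210 → -16
vin=L27: year < 2005 or make = 'Honda' → 24
vin=L31: year < 2005 or make = 'Honda' → 27
vin=L36: year < 2005 or make = 'Honda' → 33
vin=L37: year < 2007 or mileage >= 65210 → 13
vin=L46: year < 2005 or make = 'Honda' → 28
vin=L56: year < 2007 or mileage >= 65210 → 15
vin=L57: year < 2009 → -46
vin=L71: year < 2016 → 62
vin=L77: year < 2005 or make = 'Honda' → 50
vin=L78: year < 2007 or mileage >= 65210 → 5
vin=L84: year < 2005 or make = 'Honda' → 28
vin=L88: year < 2007 or mileage >= 65210 → 25

57, -16, 24, 27, 33, 13, 28, 15, -46, 62, 50, 5, 28, 25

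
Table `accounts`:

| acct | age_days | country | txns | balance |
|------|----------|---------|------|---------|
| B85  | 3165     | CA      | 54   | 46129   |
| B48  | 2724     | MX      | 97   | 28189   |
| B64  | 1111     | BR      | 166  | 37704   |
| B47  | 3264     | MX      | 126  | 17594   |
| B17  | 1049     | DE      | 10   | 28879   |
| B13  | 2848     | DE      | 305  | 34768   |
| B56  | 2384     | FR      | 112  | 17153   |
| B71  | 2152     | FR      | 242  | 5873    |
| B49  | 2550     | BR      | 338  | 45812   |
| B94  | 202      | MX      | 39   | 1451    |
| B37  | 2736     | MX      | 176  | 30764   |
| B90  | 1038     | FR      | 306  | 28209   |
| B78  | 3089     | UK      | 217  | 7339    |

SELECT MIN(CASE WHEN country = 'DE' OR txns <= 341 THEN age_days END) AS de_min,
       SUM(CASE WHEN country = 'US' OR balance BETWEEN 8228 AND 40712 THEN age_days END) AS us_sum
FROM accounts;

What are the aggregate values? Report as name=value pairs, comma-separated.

[de_min: country = 'DE' OR txns <= 341]
acct=B85: ✓ → 3165
acct=B48: ✓ → 2724
acct=B64: ✓ → 1111
acct=B47: ✓ → 3264
acct=B17: ✓ → 1049
acct=B13: ✓ → 2848
acct=B56: ✓ → 2384
acct=B71: ✓ → 2152
acct=B49: ✓ → 2550
acct=B94: ✓ → 202
acct=B37: ✓ → 2736
acct=B90: ✓ → 1038
acct=B78: ✓ → 3089
de_min = MIN(3165, 2724, 1111, 3264, 1049, 2848, 2384, 2152, 2550, 202, 2736, 1038, 3089) = 202
—
[us_sum: country = 'US' OR balance BETWEEN 8228 AND 40712]
acct=B85: ✗
acct=B48: ✓ → 2724
acct=B64: ✓ → 1111
acct=B47: ✓ → 3264
acct=B17: ✓ → 1049
acct=B13: ✓ → 2848
acct=B56: ✓ → 2384
acct=B71: ✗
acct=B49: ✗
acct=B94: ✗
acct=B37: ✓ → 2736
acct=B90: ✓ → 1038
acct=B78: ✗
us_sum = 2724 + 1111 + 3264 + 1049 + 2848 + 2384 + 2736 + 1038 = 17154

de_min=202, us_sum=17154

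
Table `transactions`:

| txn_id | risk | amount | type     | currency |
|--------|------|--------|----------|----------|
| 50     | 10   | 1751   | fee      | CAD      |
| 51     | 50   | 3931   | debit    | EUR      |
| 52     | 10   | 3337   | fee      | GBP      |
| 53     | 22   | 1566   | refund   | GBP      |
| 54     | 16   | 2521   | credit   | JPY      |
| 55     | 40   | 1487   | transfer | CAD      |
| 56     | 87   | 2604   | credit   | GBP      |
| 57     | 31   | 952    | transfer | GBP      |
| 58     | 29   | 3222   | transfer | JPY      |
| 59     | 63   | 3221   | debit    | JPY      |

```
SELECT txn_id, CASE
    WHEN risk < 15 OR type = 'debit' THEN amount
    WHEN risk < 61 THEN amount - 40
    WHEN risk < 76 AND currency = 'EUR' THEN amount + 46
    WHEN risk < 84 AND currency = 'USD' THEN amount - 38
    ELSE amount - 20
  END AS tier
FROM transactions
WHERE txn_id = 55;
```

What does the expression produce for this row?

txn_id = 55: risk=40, amount=1487, type=transfer, currency=CAD.
risk < 15 OR type = 'debit' → false
risk < 61 → true → 1447

1447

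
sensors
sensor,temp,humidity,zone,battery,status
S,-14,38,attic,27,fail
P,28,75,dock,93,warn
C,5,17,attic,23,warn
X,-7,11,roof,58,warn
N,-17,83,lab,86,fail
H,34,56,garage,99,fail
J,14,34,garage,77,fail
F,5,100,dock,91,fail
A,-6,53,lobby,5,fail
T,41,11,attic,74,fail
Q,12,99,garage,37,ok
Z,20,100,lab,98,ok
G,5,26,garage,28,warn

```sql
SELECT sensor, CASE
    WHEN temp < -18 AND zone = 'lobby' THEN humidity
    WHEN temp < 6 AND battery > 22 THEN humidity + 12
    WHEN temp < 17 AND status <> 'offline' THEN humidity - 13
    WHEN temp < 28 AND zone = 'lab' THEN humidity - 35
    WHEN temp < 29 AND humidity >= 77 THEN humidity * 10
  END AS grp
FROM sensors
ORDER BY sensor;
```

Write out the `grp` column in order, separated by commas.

sensor=A: temp < 17 AND status <> 'offline' → 40
sensor=C: temp < 6 AND battery > 22 → 29
sensor=F: temp < 6 AND battery > 22 → 112
sensor=G: temp < 6 AND battery > 22 → 38
sensor=H: (no match → NULL) → NULL
sensor=J: temp < 17 AND status <> 'offline' → 21
sensor=N: temp < 6 AND battery > 22 → 95
sensor=P: (no match → NULL) → NULL
sensor=Q: temp < 17 AND status <> 'offline' → 86
sensor=S: temp < 6 AND battery > 22 → 50
sensor=T: (no match → NULL) → NULL
sensor=X: temp < 6 AND battery > 22 → 23
sensor=Z: temp < 28 AND zone = 'lab' → 65

40, 29, 112, 38, NULL, 21, 95, NULL, 86, 50, NULL, 23, 65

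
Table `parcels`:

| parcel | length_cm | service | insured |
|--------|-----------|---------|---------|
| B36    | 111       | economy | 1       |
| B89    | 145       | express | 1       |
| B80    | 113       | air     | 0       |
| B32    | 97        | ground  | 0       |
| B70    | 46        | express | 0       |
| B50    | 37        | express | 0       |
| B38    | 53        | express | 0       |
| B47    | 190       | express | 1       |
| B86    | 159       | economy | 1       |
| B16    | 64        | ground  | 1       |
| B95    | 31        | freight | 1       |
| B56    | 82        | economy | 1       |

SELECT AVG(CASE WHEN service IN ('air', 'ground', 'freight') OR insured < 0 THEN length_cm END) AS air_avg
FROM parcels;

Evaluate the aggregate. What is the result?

parcel=B36: ✗
parcel=B89: ✗
parcel=B80: ✓ → 113
parcel=B32: ✓ → 97
parcel=B70: ✗
parcel=B50: ✗
parcel=B38: ✗
parcel=B47: ✗
parcel=B86: ✗
parcel=B16: ✓ → 64
parcel=B95: ✓ → 31
parcel=B56: ✗
air_avg = (113 + 97 + 64 + 31) / 4 = 76.25

76.25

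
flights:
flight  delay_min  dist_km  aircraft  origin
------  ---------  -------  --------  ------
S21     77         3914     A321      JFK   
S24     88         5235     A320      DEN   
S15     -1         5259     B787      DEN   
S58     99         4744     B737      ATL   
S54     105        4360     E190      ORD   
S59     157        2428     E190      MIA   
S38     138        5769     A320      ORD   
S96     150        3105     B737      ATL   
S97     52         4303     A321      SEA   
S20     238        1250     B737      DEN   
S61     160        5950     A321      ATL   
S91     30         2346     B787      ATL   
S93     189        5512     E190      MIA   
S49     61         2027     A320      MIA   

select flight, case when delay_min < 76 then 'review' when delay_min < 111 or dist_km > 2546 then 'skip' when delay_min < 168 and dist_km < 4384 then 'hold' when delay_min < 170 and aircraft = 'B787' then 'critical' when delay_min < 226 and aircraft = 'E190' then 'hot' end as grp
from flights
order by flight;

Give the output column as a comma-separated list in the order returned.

flight=S15: delay_min < 76 → review
flight=S20: (no match → NULL) → NULL
flight=S21: delay_min < 111 or dist_km > 2546 → skip
flight=S24: delay_min < 111 or dist_km > 2546 → skip
flight=S38: delay_min < 111 or dist_km > 2546 → skip
flight=S49: delay_min < 76 → review
flight=S54: delay_min < 111 or dist_km > 2546 → skip
flight=S58: delay_min < 111 or dist_km > 2546 → skip
flight=S59: delay_min < 168 and dist_km < 4384 → hold
flight=S61: delay_min < 111 or dist_km > 2546 → skip
flight=S91: delay_min < 76 → review
flight=S93: delay_min < 111 or dist_km > 2546 → skip
flight=S96: delay_min < 111 or dist_km > 2546 → skip
flight=S97: delay_min < 76 → review

review, NULL, skip, skip, skip, review, skip, skip, hold, skip, review, skip, skip, review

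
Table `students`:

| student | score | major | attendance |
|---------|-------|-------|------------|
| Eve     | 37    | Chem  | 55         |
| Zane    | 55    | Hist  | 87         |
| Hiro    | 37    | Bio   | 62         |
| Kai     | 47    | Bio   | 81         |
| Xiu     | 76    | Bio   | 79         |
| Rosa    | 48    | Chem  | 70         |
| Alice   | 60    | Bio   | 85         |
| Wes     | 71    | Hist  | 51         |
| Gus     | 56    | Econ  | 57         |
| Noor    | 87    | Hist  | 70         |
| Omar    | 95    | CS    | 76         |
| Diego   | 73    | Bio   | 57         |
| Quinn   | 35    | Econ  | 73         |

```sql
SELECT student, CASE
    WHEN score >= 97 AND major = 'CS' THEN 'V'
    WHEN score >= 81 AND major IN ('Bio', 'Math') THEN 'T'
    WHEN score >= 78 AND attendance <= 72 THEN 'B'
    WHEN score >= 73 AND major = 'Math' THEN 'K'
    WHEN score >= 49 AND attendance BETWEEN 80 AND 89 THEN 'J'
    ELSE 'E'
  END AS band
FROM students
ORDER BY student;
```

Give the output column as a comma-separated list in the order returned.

J, E, E, E, E, E, B, E, E, E, E, E, J

student=Alice: score >= 49 AND attendance BETWEEN 80 AND 89 → J
student=Diego: ELSE → E
student=Eve: ELSE → E
student=Gus: ELSE → E
student=Hiro: ELSE → E
student=Kai: ELSE → E
student=Noor: score >= 78 AND attendance <= 72 → B
student=Omar: ELSE → E
student=Quinn: ELSE → E
student=Rosa: ELSE → E
student=Wes: ELSE → E
student=Xiu: ELSE → E
student=Zane: score >= 49 AND attendance BETWEEN 80 AND 89 → J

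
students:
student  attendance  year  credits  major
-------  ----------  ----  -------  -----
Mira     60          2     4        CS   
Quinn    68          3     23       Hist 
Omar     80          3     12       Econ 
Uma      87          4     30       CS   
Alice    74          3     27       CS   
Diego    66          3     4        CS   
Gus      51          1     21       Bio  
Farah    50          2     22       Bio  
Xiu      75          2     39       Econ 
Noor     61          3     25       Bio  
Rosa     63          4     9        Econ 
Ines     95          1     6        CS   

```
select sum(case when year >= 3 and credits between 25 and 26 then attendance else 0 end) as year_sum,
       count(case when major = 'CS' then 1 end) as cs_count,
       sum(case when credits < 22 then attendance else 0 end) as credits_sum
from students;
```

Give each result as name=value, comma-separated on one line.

year_sum=61, cs_count=5, credits_sum=415

[year_sum: year >= 3 and credits between 25 and 26]
student=Mira: ✗
student=Quinn: ✗
student=Omar: ✗
student=Uma: ✗
student=Alice: ✗
student=Diego: ✗
student=Gus: ✗
student=Farah: ✗
student=Xiu: ✗
student=Noor: ✓ → 61
student=Rosa: ✗
student=Ines: ✗
year_sum = 61
—
[cs_count: major = 'CS']
student=Mira: ✓ → 1
student=Quinn: ✗
student=Omar: ✗
student=Uma: ✓ → 1
student=Alice: ✓ → 1
student=Diego: ✓ → 1
student=Gus: ✗
student=Farah: ✗
student=Xiu: ✗
student=Noor: ✗
student=Rosa: ✗
student=Ines: ✓ → 1
cs_count = COUNT(1, 1, 1, 1, 1) = 5
—
[credits_sum: credits < 22]
student=Mira: ✓ → 60
student=Quinn: ✗
student=Omar: ✓ → 80
student=Uma: ✗
student=Alice: ✗
student=Diego: ✓ → 66
student=Gus: ✓ → 51
student=Farah: ✗
student=Xiu: ✗
student=Noor: ✗
student=Rosa: ✓ → 63
student=Ines: ✓ → 95
credits_sum = 60 + 80 + 66 + 51 + 63 + 95 = 415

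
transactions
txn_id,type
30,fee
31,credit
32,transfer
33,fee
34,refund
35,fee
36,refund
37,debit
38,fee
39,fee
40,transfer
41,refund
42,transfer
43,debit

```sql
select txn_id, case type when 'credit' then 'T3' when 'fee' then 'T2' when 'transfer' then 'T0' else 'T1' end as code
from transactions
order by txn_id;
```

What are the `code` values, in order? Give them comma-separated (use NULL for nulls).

T2, T3, T0, T2, T1, T2, T1, T1, T2, T2, T0, T1, T0, T1

txn_id=30: type='fee' → T2
txn_id=31: type='credit' → T3
txn_id=32: type='transfer' → T0
txn_id=33: type='fee' → T2
txn_id=34: ELSE → T1
txn_id=35: type='fee' → T2
txn_id=36: ELSE → T1
txn_id=37: ELSE → T1
txn_id=38: type='fee' → T2
txn_id=39: type='fee' → T2
txn_id=40: type='transfer' → T0
txn_id=41: ELSE → T1
txn_id=42: type='transfer' → T0
txn_id=43: ELSE → T1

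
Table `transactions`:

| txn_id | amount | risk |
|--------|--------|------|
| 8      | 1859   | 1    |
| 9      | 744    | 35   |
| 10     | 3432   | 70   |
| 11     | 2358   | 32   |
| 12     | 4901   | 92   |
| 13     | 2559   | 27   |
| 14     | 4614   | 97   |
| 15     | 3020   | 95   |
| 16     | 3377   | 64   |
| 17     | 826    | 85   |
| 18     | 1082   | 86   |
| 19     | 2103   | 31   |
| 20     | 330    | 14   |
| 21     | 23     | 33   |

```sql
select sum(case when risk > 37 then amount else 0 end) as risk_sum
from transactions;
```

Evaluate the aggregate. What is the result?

21252

txn_id=8: ✗
txn_id=9: ✗
txn_id=10: ✓ → 3432
txn_id=11: ✗
txn_id=12: ✓ → 4901
txn_id=13: ✗
txn_id=14: ✓ → 4614
txn_id=15: ✓ → 3020
txn_id=16: ✓ → 3377
txn_id=17: ✓ → 826
txn_id=18: ✓ → 1082
txn_id=19: ✗
txn_id=20: ✗
txn_id=21: ✗
risk_sum = 3432 + 4901 + 4614 + 3020 + 3377 + 826 + 1082 = 21252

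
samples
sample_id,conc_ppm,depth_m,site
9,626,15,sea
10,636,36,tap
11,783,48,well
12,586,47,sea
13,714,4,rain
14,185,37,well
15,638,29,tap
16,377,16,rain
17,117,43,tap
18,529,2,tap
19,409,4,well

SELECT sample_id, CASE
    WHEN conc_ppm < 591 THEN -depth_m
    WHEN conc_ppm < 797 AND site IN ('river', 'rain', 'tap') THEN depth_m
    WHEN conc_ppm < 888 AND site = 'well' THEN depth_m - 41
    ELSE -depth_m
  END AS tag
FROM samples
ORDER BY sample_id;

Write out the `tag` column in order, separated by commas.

sample_id=9: ELSE → -15
sample_id=10: conc_ppm < 797 AND site IN ('river', 'rain', 'tap') → 36
sample_id=11: conc_ppm < 888 AND site = 'well' → 7
sample_id=12: conc_ppm < 591 → -47
sample_id=13: conc_ppm < 797 AND site IN ('river', 'rain', 'tap') → 4
sample_id=14: conc_ppm < 591 → -37
sample_id=15: conc_ppm < 797 AND site IN ('river', 'rain', 'tap') → 29
sample_id=16: conc_ppm < 591 → -16
sample_id=17: conc_ppm < 591 → -43
sample_id=18: conc_ppm < 591 → -2
sample_id=19: conc_ppm < 591 → -4

-15, 36, 7, -47, 4, -37, 29, -16, -43, -2, -4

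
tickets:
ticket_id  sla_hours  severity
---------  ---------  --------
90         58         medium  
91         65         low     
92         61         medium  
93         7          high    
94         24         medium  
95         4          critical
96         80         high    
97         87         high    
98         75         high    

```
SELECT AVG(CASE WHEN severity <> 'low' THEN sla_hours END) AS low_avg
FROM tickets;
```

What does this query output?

49.5

ticket_id=90: ✓ → 58
ticket_id=91: ✗
ticket_id=92: ✓ → 61
ticket_id=93: ✓ → 7
ticket_id=94: ✓ → 24
ticket_id=95: ✓ → 4
ticket_id=96: ✓ → 80
ticket_id=97: ✓ → 87
ticket_id=98: ✓ → 75
low_avg = (58 + 61 + 7 + 24 + 4 + 80 + 87 + 75) / 8 = 49.5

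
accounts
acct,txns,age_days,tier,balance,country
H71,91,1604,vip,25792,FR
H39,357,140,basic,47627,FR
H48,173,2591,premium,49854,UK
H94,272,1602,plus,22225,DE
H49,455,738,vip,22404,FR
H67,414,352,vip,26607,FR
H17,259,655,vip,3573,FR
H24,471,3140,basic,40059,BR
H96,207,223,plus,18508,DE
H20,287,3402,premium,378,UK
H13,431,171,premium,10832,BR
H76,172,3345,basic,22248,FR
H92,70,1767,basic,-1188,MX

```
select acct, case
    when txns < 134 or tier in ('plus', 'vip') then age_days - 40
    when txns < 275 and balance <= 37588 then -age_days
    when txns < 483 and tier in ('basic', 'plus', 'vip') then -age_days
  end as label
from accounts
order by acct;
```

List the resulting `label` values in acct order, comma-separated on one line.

NULL, 615, NULL, -3140, -140, NULL, 698, 312, 1564, -3345, 1727, 1562, 183

acct=H13: (no match → NULL) → NULL
acct=H17: txns < 134 or tier in ('plus', 'vip') → 615
acct=H20: (no match → NULL) → NULL
acct=H24: txns < 483 and tier in ('basic', 'plus', 'vip') → -3140
acct=H39: txns < 483 and tier in ('basic', 'plus', 'vip') → -140
acct=H48: (no match → NULL) → NULL
acct=H49: txns < 134 or tier in ('plus', 'vip') → 698
acct=H67: txns < 134 or tier in ('plus', 'vip') → 312
acct=H71: txns < 134 or tier in ('plus', 'vip') → 1564
acct=H76: txns < 275 and balance <= 37588 → -3345
acct=H92: txns < 134 or tier in ('plus', 'vip') → 1727
acct=H94: txns < 134 or tier in ('plus', 'vip') → 1562
acct=H96: txns < 134 or tier in ('plus', 'vip') → 183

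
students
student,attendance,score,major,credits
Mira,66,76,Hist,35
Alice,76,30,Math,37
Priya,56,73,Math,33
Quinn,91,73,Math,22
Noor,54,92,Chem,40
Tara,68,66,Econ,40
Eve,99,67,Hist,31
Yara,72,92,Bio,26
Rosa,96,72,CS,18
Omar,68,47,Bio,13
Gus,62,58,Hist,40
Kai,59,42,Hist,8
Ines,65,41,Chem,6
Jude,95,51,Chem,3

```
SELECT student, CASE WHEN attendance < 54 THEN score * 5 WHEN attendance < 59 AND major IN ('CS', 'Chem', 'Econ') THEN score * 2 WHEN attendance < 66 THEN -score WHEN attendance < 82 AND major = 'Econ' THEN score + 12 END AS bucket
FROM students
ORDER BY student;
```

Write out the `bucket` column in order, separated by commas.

student=Alice: (no match → NULL) → NULL
student=Eve: (no match → NULL) → NULL
student=Gus: attendance < 66 → -58
student=Ines: attendance < 66 → -41
student=Jude: (no match → NULL) → NULL
student=Kai: attendance < 66 → -42
student=Mira: (no match → NULL) → NULL
student=Noor: attendance < 59 AND major IN ('CS', 'Chem', 'Econ') → 184
student=Omar: (no match → NULL) → NULL
student=Priya: attendance < 66 → -73
student=Quinn: (no match → NULL) → NULL
student=Rosa: (no match → NULL) → NULL
student=Tara: attendance < 82 AND major = 'Econ' → 78
student=Yara: (no match → NULL) → NULL

NULL, NULL, -58, -41, NULL, -42, NULL, 184, NULL, -73, NULL, NULL, 78, NULL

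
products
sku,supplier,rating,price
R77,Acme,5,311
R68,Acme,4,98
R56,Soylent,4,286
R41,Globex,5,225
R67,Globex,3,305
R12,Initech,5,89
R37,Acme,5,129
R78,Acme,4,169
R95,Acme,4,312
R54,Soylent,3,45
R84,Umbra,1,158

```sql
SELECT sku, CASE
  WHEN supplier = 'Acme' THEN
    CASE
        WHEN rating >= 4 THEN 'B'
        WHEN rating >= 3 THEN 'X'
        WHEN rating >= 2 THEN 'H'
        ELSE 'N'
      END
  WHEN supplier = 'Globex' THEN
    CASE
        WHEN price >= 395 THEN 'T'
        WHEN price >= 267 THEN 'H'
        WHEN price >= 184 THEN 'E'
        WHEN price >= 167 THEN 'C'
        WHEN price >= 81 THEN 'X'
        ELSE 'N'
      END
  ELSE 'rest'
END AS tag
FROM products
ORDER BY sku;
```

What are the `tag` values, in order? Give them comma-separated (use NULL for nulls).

rest, B, E, rest, rest, H, B, B, B, rest, B

sku=R12: supplier='Initech' → outer ELSE → rest
sku=R37: supplier='Acme' → inner[rating >= 4] → B
sku=R41: supplier='Globex' → inner[price >= 184] → E
sku=R54: supplier='Soylent' → outer ELSE → rest
sku=R56: supplier='Soylent' → outer ELSE → rest
sku=R67: supplier='Globex' → inner[price >= 267] → H
sku=R68: supplier='Acme' → inner[rating >= 4] → B
sku=R77: supplier='Acme' → inner[rating >= 4] → B
sku=R78: supplier='Acme' → inner[rating >= 4] → B
sku=R84: supplier='Umbra' → outer ELSE → rest
sku=R95: supplier='Acme' → inner[rating >= 4] → B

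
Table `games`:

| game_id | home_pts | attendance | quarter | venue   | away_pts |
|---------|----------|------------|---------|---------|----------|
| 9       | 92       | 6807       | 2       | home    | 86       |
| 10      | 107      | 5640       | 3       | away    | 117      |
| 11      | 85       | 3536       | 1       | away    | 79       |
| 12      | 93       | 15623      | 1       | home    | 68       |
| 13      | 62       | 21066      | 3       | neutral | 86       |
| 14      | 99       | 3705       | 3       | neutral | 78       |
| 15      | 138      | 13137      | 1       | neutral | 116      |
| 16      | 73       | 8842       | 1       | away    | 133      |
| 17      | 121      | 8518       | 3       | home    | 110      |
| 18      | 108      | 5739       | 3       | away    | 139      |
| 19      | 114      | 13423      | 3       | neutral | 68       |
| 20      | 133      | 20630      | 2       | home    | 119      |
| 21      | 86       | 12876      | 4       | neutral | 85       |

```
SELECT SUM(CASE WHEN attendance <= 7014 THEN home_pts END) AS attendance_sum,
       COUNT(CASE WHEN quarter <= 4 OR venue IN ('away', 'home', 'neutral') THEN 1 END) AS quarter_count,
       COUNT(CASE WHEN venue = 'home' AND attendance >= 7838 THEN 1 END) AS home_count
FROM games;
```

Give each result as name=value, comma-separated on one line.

attendance_sum=491, quarter_count=13, home_count=3

[attendance_sum: attendance <= 7014]
game_id=9: ✓ → 92
game_id=10: ✓ → 107
game_id=11: ✓ → 85
game_id=12: ✗
game_id=13: ✗
game_id=14: ✓ → 99
game_id=15: ✗
game_id=16: ✗
game_id=17: ✗
game_id=18: ✓ → 108
game_id=19: ✗
game_id=20: ✗
game_id=21: ✗
attendance_sum = 92 + 107 + 85 + 99 + 108 = 491
—
[quarter_count: quarter <= 4 OR venue IN ('away', 'home', 'neutral')]
game_id=9: ✓ → 1
game_id=10: ✓ → 1
game_id=11: ✓ → 1
game_id=12: ✓ → 1
game_id=13: ✓ → 1
game_id=14: ✓ → 1
game_id=15: ✓ → 1
game_id=16: ✓ → 1
game_id=17: ✓ → 1
game_id=18: ✓ → 1
game_id=19: ✓ → 1
game_id=20: ✓ → 1
game_id=21: ✓ → 1
quarter_count = COUNT(1, 1, 1, 1, 1, 1, 1, 1, 1, 1, 1, 1, 1) = 13
—
[home_count: venue = 'home' AND attendance >= 7838]
game_id=9: ✗
game_id=10: ✗
game_id=11: ✗
game_id=12: ✓ → 1
game_id=13: ✗
game_id=14: ✗
game_id=15: ✗
game_id=16: ✗
game_id=17: ✓ → 1
game_id=18: ✗
game_id=19: ✗
game_id=20: ✓ → 1
game_id=21: ✗
home_count = COUNT(1, 1, 1) = 3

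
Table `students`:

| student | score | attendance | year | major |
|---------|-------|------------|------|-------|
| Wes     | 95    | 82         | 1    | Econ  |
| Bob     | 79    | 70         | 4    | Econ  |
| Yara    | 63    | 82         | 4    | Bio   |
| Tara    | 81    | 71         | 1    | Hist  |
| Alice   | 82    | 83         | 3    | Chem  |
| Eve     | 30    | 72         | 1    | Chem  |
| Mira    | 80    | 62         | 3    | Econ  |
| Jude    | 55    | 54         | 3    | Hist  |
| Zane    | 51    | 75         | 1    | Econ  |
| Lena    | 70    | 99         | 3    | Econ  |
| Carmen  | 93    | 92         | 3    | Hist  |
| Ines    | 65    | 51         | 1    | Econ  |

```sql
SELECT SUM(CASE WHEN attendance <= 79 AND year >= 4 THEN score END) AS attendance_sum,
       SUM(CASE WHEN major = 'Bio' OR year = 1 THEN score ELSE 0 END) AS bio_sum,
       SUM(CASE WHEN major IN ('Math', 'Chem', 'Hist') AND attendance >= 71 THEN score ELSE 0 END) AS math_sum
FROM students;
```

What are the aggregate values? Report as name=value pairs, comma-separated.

[attendance_sum: attendance <= 79 AND year >= 4]
student=Wes: ✗
student=Bob: ✓ → 79
student=Yara: ✗
student=Tara: ✗
student=Alice: ✗
student=Eve: ✗
student=Mira: ✗
student=Jude: ✗
student=Zane: ✗
student=Lena: ✗
student=Carmen: ✗
student=Ines: ✗
attendance_sum = 79
—
[bio_sum: major = 'Bio' OR year = 1]
student=Wes: ✓ → 95
student=Bob: ✗
student=Yara: ✓ → 63
student=Tara: ✓ → 81
student=Alice: ✗
student=Eve: ✓ → 30
student=Mira: ✗
student=Jude: ✗
student=Zane: ✓ → 51
student=Lena: ✗
student=Carmen: ✗
student=Ines: ✓ → 65
bio_sum = 95 + 63 + 81 + 30 + 51 + 65 = 385
—
[math_sum: major IN ('Math', 'Chem', 'Hist') AND attendance >= 71]
student=Wes: ✗
student=Bob: ✗
student=Yara: ✗
student=Tara: ✓ → 81
student=Alice: ✓ → 82
student=Eve: ✓ → 30
student=Mira: ✗
student=Jude: ✗
student=Zane: ✗
student=Lena: ✗
student=Carmen: ✓ → 93
student=Ines: ✗
math_sum = 81 + 82 + 30 + 93 = 286

attendance_sum=79, bio_sum=385, math_sum=286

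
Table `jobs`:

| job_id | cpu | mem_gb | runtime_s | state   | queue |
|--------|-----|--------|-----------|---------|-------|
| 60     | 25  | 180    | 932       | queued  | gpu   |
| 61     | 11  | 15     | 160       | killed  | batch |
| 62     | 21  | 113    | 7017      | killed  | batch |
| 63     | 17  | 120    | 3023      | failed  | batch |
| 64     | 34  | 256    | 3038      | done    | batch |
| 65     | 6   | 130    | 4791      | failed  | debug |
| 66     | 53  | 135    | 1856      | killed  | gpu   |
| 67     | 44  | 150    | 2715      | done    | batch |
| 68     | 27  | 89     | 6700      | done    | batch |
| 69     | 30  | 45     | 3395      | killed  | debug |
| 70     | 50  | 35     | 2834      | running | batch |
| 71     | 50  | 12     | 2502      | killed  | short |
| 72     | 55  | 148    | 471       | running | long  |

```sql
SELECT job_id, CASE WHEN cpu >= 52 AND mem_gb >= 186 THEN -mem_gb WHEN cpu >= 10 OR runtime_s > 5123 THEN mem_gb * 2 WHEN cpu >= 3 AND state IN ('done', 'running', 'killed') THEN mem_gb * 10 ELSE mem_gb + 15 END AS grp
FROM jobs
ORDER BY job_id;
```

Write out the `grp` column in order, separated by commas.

360, 30, 226, 240, 512, 145, 270, 300, 178, 90, 70, 24, 296

job_id=60: cpu >= 10 OR runtime_s > 5123 → 360
job_id=61: cpu >= 10 OR runtime_s > 5123 → 30
job_id=62: cpu >= 10 OR runtime_s > 5123 → 226
job_id=63: cpu >= 10 OR runtime_s > 5123 → 240
job_id=64: cpu >= 10 OR runtime_s > 5123 → 512
job_id=65: ELSE → 145
job_id=66: cpu >= 10 OR runtime_s > 5123 → 270
job_id=67: cpu >= 10 OR runtime_s > 5123 → 300
job_id=68: cpu >= 10 OR runtime_s > 5123 → 178
job_id=69: cpu >= 10 OR runtime_s > 5123 → 90
job_id=70: cpu >= 10 OR runtime_s > 5123 → 70
job_id=71: cpu >= 10 OR runtime_s > 5123 → 24
job_id=72: cpu >= 10 OR runtime_s > 5123 → 296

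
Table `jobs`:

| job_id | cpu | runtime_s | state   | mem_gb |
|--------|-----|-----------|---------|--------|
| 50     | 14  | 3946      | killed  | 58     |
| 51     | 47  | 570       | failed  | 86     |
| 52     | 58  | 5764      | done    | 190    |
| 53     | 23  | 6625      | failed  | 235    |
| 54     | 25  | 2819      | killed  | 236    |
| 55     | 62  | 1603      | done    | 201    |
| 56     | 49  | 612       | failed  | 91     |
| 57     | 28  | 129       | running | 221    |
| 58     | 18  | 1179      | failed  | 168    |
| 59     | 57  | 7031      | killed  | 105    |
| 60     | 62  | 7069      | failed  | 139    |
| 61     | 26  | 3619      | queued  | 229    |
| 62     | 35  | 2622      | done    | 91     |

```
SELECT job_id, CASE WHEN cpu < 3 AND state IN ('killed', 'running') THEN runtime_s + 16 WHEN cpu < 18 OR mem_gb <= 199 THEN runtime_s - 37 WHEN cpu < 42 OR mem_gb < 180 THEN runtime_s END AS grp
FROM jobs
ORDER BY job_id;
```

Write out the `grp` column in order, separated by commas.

job_id=50: cpu < 18 OR mem_gb <= 199 → 3909
job_id=51: cpu < 18 OR mem_gb <= 199 → 533
job_id=52: cpu < 18 OR mem_gb <= 199 → 5727
job_id=53: cpu < 42 OR mem_gb < 180 → 6625
job_id=54: cpu < 42 OR mem_gb < 180 → 2819
job_id=55: (no match → NULL) → NULL
job_id=56: cpu < 18 OR mem_gb <= 199 → 575
job_id=57: cpu < 42 OR mem_gb < 180 → 129
job_id=58: cpu < 18 OR mem_gb <= 199 → 1142
job_id=59: cpu < 18 OR mem_gb <= 199 → 6994
job_id=60: cpu < 18 OR mem_gb <= 199 → 7032
job_id=61: cpu < 42 OR mem_gb < 180 → 3619
job_id=62: cpu < 18 OR mem_gb <= 199 → 2585

3909, 533, 5727, 6625, 2819, NULL, 575, 129, 1142, 6994, 7032, 3619, 2585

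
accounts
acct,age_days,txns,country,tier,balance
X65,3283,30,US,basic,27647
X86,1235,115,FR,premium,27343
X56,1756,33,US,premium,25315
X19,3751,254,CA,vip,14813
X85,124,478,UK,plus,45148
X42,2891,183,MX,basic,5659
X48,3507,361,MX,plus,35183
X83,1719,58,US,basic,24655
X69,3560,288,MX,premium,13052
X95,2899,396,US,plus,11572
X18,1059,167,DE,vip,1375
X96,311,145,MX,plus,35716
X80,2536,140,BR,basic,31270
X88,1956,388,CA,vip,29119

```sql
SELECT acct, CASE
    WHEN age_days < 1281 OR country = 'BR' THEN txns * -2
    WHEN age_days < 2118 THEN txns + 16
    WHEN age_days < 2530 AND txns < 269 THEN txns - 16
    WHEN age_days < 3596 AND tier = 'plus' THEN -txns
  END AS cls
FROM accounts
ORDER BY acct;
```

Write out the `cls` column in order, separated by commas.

acct=X18: age_days < 1281 OR country = 'BR' → -334
acct=X19: (no match → NULL) → NULL
acct=X42: (no match → NULL) → NULL
acct=X48: age_days < 3596 AND tier = 'plus' → -361
acct=X56: age_days < 2118 → 49
acct=X65: (no match → NULL) → NULL
acct=X69: (no match → NULL) → NULL
acct=X80: age_days < 1281 OR country = 'BR' → -280
acct=X83: age_days < 2118 → 74
acct=X85: age_days < 1281 OR country = 'BR' → -956
acct=X86: age_days < 1281 OR country = 'BR' → -230
acct=X88: age_days < 2118 → 404
acct=X95: age_days < 3596 AND tier = 'plus' → -396
acct=X96: age_days < 1281 OR country = 'BR' → -290

-334, NULL, NULL, -361, 49, NULL, NULL, -280, 74, -956, -230, 404, -396, -290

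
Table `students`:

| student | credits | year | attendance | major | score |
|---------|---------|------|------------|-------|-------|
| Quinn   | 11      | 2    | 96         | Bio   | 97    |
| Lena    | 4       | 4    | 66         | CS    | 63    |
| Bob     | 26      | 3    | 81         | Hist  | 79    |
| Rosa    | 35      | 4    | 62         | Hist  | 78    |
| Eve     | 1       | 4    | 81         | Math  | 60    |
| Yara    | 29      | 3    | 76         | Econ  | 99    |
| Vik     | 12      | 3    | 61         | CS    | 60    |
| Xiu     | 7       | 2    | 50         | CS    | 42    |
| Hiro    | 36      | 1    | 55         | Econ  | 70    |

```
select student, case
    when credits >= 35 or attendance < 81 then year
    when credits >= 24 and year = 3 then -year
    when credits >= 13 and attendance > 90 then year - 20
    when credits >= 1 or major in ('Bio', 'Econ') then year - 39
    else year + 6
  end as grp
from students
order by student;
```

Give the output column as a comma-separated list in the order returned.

student=Bob: credits >= 24 and year = 3 → -3
student=Eve: credits >= 1 or major in ('Bio', 'Econ') → -35
student=Hiro: credits >= 35 or attendance < 81 → 1
student=Lena: credits >= 35 or attendance < 81 → 4
student=Quinn: credits >= 1 or major in ('Bio', 'Econ') → -37
student=Rosa: credits >= 35 or attendance < 81 → 4
student=Vik: credits >= 35 or attendance < 81 → 3
student=Xiu: credits >= 35 or attendance < 81 → 2
student=Yara: credits >= 35 or attendance < 81 → 3

-3, -35, 1, 4, -37, 4, 3, 2, 3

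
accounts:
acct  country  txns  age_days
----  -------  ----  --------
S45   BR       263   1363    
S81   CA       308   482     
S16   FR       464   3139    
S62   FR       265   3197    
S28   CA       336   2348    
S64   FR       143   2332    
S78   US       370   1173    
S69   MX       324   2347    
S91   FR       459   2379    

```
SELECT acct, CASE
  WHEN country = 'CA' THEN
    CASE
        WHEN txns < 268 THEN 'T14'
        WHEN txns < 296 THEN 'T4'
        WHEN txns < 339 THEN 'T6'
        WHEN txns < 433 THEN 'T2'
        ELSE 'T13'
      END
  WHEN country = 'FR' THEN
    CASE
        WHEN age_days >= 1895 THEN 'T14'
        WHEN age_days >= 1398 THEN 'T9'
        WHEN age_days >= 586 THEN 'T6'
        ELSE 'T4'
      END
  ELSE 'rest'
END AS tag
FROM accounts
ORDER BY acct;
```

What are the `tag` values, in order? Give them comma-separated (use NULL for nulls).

T14, T6, rest, T14, T14, rest, rest, T6, T14

acct=S16: country='FR' → inner[age_days >= 1895] → T14
acct=S28: country='CA' → inner[txns < 339] → T6
acct=S45: country='BR' → outer ELSE → rest
acct=S62: country='FR' → inner[age_days >= 1895] → T14
acct=S64: country='FR' → inner[age_days >= 1895] → T14
acct=S69: country='MX' → outer ELSE → rest
acct=S78: country='US' → outer ELSE → rest
acct=S81: country='CA' → inner[txns < 339] → T6
acct=S91: country='FR' → inner[age_days >= 1895] → T14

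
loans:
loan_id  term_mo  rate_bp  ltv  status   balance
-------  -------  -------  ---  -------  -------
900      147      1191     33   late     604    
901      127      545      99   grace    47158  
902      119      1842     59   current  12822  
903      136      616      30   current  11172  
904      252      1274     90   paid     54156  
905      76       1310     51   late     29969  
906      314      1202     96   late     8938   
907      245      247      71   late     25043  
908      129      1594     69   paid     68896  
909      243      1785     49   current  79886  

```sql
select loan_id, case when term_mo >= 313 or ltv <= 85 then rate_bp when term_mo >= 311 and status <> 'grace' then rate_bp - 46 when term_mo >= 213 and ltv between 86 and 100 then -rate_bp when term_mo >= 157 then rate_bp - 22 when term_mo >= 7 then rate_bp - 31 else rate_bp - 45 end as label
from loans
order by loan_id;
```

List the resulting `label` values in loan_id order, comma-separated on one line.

loan_id=900: term_mo >= 313 or ltv <= 85 → 1191
loan_id=901: term_mo >= 7 → 514
loan_id=902: term_mo >= 313 or ltv <= 85 → 1842
loan_id=903: term_mo >= 313 or ltv <= 85 → 616
loan_id=904: term_mo >= 213 and ltv between 86 and 100 → -1274
loan_id=905: term_mo >= 313 or ltv <= 85 → 1310
loan_id=906: term_mo >= 313 or ltv <= 85 → 1202
loan_id=907: term_mo >= 313 or ltv <= 85 → 247
loan_id=908: term_mo >= 313 or ltv <= 85 → 1594
loan_id=909: term_mo >= 313 or ltv <= 85 → 1785

1191, 514, 1842, 616, -1274, 1310, 1202, 247, 1594, 1785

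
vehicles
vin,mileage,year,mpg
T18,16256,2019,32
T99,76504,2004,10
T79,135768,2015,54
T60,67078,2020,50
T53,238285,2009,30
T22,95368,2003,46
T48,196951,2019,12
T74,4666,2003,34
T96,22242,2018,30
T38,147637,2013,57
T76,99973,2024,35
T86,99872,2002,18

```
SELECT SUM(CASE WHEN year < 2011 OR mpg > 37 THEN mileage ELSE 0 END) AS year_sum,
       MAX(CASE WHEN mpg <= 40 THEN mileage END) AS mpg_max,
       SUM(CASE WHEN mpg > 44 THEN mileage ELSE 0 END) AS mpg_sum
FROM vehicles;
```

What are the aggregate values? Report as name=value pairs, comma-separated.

year_sum=865178, mpg_max=238285, mpg_sum=445851

[year_sum: year < 2011 OR mpg > 37]
vin=T18: ✗
vin=T99: ✓ → 76504
vin=T79: ✓ → 135768
vin=T60: ✓ → 67078
vin=T53: ✓ → 238285
vin=T22: ✓ → 95368
vin=T48: ✗
vin=T74: ✓ → 4666
vin=T96: ✗
vin=T38: ✓ → 147637
vin=T76: ✗
vin=T86: ✓ → 99872
year_sum = 76504 + 135768 + 67078 + 238285 + 95368 + 4666 + 147637 + 99872 = 865178
—
[mpg_max: mpg <= 40]
vin=T18: ✓ → 16256
vin=T99: ✓ → 76504
vin=T79: ✗
vin=T60: ✗
vin=T53: ✓ → 238285
vin=T22: ✗
vin=T48: ✓ → 196951
vin=T74: ✓ → 4666
vin=T96: ✓ → 22242
vin=T38: ✗
vin=T76: ✓ → 99973
vin=T86: ✓ → 99872
mpg_max = MAX(16256, 76504, 238285, 196951, 4666, 22242, 99973, 99872) = 238285
—
[mpg_sum: mpg > 44]
vin=T18: ✗
vin=T99: ✗
vin=T79: ✓ → 135768
vin=T60: ✓ → 67078
vin=T53: ✗
vin=T22: ✓ → 95368
vin=T48: ✗
vin=T74: ✗
vin=T96: ✗
vin=T38: ✓ → 147637
vin=T76: ✗
vin=T86: ✗
mpg_sum = 135768 + 67078 + 95368 + 147637 = 445851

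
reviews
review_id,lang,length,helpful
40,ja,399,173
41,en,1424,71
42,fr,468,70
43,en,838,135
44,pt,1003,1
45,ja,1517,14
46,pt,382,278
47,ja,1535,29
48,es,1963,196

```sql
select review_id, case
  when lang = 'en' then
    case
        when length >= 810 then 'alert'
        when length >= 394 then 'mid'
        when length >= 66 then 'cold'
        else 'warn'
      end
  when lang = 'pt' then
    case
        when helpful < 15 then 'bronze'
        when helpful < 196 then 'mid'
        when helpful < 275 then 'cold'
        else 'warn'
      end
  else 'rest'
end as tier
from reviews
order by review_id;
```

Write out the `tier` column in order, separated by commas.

rest, alert, rest, alert, bronze, rest, warn, rest, rest

review_id=40: lang='ja' → outer ELSE → rest
review_id=41: lang='en' → inner[length >= 810] → alert
review_id=42: lang='fr' → outer ELSE → rest
review_id=43: lang='en' → inner[length >= 810] → alert
review_id=44: lang='pt' → inner[helpful < 15] → bronze
review_id=45: lang='ja' → outer ELSE → rest
review_id=46: lang='pt' → inner[ELSE] → warn
review_id=47: lang='ja' → outer ELSE → rest
review_id=48: lang='es' → outer ELSE → rest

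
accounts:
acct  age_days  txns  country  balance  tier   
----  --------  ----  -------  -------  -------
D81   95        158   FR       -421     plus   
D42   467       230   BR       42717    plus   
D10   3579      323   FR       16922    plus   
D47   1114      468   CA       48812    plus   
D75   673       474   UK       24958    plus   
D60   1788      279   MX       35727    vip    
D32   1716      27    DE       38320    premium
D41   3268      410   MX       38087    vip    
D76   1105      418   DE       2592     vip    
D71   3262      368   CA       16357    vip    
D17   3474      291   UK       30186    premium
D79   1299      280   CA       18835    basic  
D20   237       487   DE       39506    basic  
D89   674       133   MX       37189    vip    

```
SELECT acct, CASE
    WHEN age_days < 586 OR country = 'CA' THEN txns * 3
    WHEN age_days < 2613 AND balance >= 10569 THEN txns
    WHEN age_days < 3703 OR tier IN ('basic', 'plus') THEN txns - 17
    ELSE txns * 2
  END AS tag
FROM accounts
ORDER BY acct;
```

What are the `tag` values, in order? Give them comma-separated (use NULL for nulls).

306, 274, 1461, 27, 393, 690, 1404, 279, 1104, 474, 401, 840, 474, 133

acct=D10: age_days < 3703 OR tier IN ('basic', 'plus') → 306
acct=D17: age_days < 3703 OR tier IN ('basic', 'plus') → 274
acct=D20: age_days < 586 OR country = 'CA' → 1461
acct=D32: age_days < 2613 AND balance >= 10569 → 27
acct=D41: age_days < 3703 OR tier IN ('basic', 'plus') → 393
acct=D42: age_days < 586 OR country = 'CA' → 690
acct=D47: age_days < 586 OR country = 'CA' → 1404
acct=D60: age_days < 2613 AND balance >= 10569 → 279
acct=D71: age_days < 586 OR country = 'CA' → 1104
acct=D75: age_days < 2613 AND balance >= 10569 → 474
acct=D76: age_days < 3703 OR tier IN ('basic', 'plus') → 401
acct=D79: age_days < 586 OR country = 'CA' → 840
acct=D81: age_days < 586 OR country = 'CA' → 474
acct=D89: age_days < 2613 AND balance >= 10569 → 133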